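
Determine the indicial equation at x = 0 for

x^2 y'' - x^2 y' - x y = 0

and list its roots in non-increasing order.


Divide by x^2 to reach normal form y'' + P_1(x) y' + P_2(x) y = 0 with P_1(x) = -1 and P_2(x) = -1/x.
x = 0 is a singular point because the y-coefficient -1/x has a pole at x = 0.
It is a regular singular point because x P_1(x) = p(x) = -x and x^2 P_2(x) = q(x) = -x are polynomials, hence analytic at x = 0.
p(0) = 0,  q(0) = 0.
Indicial equation: r(r-1) + p(0) r + q(0) = 0, i.e. r^2 + (p(0) - 1) r + q(0) = 0, i.e. r^2 - 1 r = 0.
Discriminant: (-1)^2 - 4(0) = 1, so r = (1 ± 1)/2.
Solving: r_1 = 1, r_2 = 0.

indicial: r^2 - 1 r = 0; roots r_1 = 1, r_2 = 0


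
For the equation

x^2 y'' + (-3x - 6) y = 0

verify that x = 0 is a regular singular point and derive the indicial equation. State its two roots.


Divide by x^2 to reach normal form y'' + P_1(x) y' + P_2(x) y = 0 with P_1(x) = 0 and P_2(x) = -3/x - 6/x^2.
x = 0 is a singular point because the y-coefficient -3/x - 6/x^2 has a pole at x = 0.
It is a regular singular point because x P_1(x) = p(x) = 0 and x^2 P_2(x) = q(x) = -3x - 6 are polynomials, hence analytic at x = 0.
p(0) = 0,  q(0) = -6.
Indicial equation: r(r-1) + p(0) r + q(0) = 0, i.e. r^2 + (p(0) - 1) r + q(0) = 0, i.e. r^2 - 1 r - 6 = 0.
Discriminant: (-1)^2 - 4(-6) = 25, so r = (1 ± 5)/2.
Solving: r_1 = 3, r_2 = -2.

indicial: r^2 - 1 r - 6 = 0; roots r_1 = 3, r_2 = -2


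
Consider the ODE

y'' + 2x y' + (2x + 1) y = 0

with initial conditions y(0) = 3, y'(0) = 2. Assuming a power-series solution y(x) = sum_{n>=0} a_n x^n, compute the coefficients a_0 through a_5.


Ansatz: y(x) = sum_{n>=0} a_n x^n, so y'(x) = sum_{n>=1} n a_n x^(n-1) and y''(x) = sum_{n>=2} n(n-1) a_n x^(n-2).
Substitute into P(x) y'' + Q(x) y' + R(x) y = 0 with P(x) = 1, Q(x) = 2x, R(x) = 2x + 1, and match powers of x.
Initial conditions: a_0 = 3, a_1 = 2.
Setting the coefficient of each power of x to zero and solving order by order (substituting the coefficients already found):
  x^0: 2 a_2 + a_0 = 0  ->  2 a_2 = -a_0 = -3  ->  a_2 = -3/2
  x^1: 6 a_3 + 3 a_1 + 2 a_0 = 0  ->  6 a_3 = -3 a_1 - 2 a_0 = -12  ->  a_3 = -2
  x^2: 12 a_4 + 5 a_2 + 2 a_1 = 0  ->  12 a_4 = -5 a_2 - 2 a_1 = 7/2  ->  a_4 = 7/24
  x^3: 20 a_5 + 7 a_3 + 2 a_2 = 0  ->  20 a_5 = -7 a_3 - 2 a_2 = 17  ->  a_5 = 17/20
Truncated series: y(x) = 3 + 2 x - (3/2) x^2 - 2 x^3 + (7/24) x^4 + (17/20) x^5 + O(x^6).

a_0 = 3; a_1 = 2; a_2 = -3/2; a_3 = -2; a_4 = 7/24; a_5 = 17/20


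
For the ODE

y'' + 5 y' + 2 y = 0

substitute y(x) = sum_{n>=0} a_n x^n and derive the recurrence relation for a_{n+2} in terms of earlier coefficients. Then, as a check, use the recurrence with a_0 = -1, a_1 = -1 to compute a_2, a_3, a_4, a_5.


Substitute y = sum_n a_n x^n.
y''(x) has coefficient (n+2)(n+1) a_{n+2} at x^n;
5 y'(x) has coefficient 5 (n+1) a_{n+1} at x^n;
2 y(x) has coefficient 2 a_n at x^n.
Matching x^n: (n+2)(n+1) a_{n+2} + 5 (n+1) a_{n+1} + 2 a_n = 0.
Thus a_{n+2} = [-5 (n+1) a_{n+1} - 2 a_n] / ((n+1)(n+2)).

Check with a_0 = -1, a_1 = -1 (apply the recurrence for n = 0, 1, 2, 3): a_0 = -1, a_1 = -1, a_2 = 7/2, a_3 = -11/2, a_4 = 151/24, a_5 = -689/120.

a_(n+2) = [-5 (n+1) a_(n+1) - 2 a_n] / ((n+1)(n+2)); check: a_0 = -1, a_1 = -1, a_2 = 7/2, a_3 = -11/2, a_4 = 151/24, a_5 = -689/120


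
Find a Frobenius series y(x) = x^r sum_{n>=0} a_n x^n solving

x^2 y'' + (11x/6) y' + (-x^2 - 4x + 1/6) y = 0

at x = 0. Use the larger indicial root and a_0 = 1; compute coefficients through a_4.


Write in Frobenius form y'' + (p(x)/x) y' + (q(x)/x^2) y = 0:
  p(x) = 11/6,  q(x) = -x^2 - 4x + 1/6.
Indicial equation: r(r-1) + (11/6) r + (1/6) = 0 -> roots r_1 = -1/3, r_2 = -1/2.
Take r = r_1 = -1/3. Let y(x) = x^r sum_{n>=0} a_n x^n with a_0 = 1.
Substitute y = x^r sum a_n x^n and match x^{r+n}. The recurrence is
  D(n) a_n - 4 a_{n-1} - 1 a_{n-2} = 0,  where D(n) = (r+n)(r+n-1) + (11/6)(r+n) + (1/6).
  a_n = [4 a_{n-1} + 1 a_{n-2}] / D(n).
Since the indicial polynomial factors as (r - r_1)(r - r_2), D(n) = (r_1 + n - r_1)(r_1 + n - r_2) = n(n + 1/6).
Evaluating step by step (a_0 = 1):
  n = 1: D(1) = 1(1 + 1/6) = 7/6; numerator = 4(1) = 4; a_1 = (4)/(7/6) = 24/7
  n = 2: D(2) = 2(2 + 1/6) = 13/3; numerator = 4(24/7) + 1(1) = 103/7; a_2 = (103/7)/(13/3) = 309/91
  n = 3: D(3) = 3(3 + 1/6) = 19/2; numerator = 4(309/91) + 1(24/7) = 1548/91; a_3 = (1548/91)/(19/2) = 3096/1729
  n = 4: D(4) = 4(4 + 1/6) = 50/3; numerator = 4(3096/1729) + 1(309/91) = 18255/1729; a_4 = (18255/1729)/(50/3) = 10953/17290

r = -1/3; a_0 = 1; a_1 = 24/7; a_2 = 309/91; a_3 = 3096/1729; a_4 = 10953/17290


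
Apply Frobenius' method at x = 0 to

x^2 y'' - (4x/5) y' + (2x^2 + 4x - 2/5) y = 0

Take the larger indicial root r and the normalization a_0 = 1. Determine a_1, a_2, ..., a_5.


Write in Frobenius form y'' + (p(x)/x) y' + (q(x)/x^2) y = 0:
  p(x) = -4/5,  q(x) = 2x^2 + 4x - 2/5.
Indicial equation: r(r-1) + (-4/5) r + (-2/5) = 0 -> roots r_1 = 2, r_2 = -1/5.
Take r = r_1 = 2. Let y(x) = x^r sum_{n>=0} a_n x^n with a_0 = 1.
Substitute y = x^r sum a_n x^n and match x^{r+n}. The recurrence is
  D(n) a_n + 4 a_{n-1} + 2 a_{n-2} = 0,  where D(n) = (r+n)(r+n-1) + (-4/5)(r+n) + (-2/5).
  a_n = [-4 a_{n-1} - 2 a_{n-2}] / D(n).
Since the indicial polynomial factors as (r - r_1)(r - r_2), D(n) = (r_1 + n - r_1)(r_1 + n - r_2) = n(n + 11/5).
Evaluating step by step (a_0 = 1):
  n = 1: D(1) = 1(1 + 11/5) = 16/5; numerator = -4(1) = -4; a_1 = (-4)/(16/5) = -5/4
  n = 2: D(2) = 2(2 + 11/5) = 42/5; numerator = -4(-5/4) - 2(1) = 3; a_2 = (3)/(42/5) = 5/14
  n = 3: D(3) = 3(3 + 11/5) = 78/5; numerator = -4(5/14) - 2(-5/4) = 15/14; a_3 = (15/14)/(78/5) = 25/364
  n = 4: D(4) = 4(4 + 11/5) = 124/5; numerator = -4(25/364) - 2(5/14) = -90/91; a_4 = (-90/91)/(124/5) = -225/5642
  n = 5: D(5) = 5(5 + 11/5) = 36; numerator = -4(-225/5642) - 2(25/364) = 125/5642; a_5 = (125/5642)/(36) = 125/203112

r = 2; a_0 = 1; a_1 = -5/4; a_2 = 5/14; a_3 = 25/364; a_4 = -225/5642; a_5 = 125/203112


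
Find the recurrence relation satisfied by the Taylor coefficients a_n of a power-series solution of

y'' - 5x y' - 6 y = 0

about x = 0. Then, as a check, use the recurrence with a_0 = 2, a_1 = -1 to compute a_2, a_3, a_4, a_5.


Substitute y = sum_n a_n x^n.
y''(x) has coefficient (n+2)(n+1) a_{n+2} at x^n;
-5 x y'(x) has coefficient -5 n a_n at x^n (shift);
-6 y(x) has coefficient -6 a_n at x^n.
Matching x^n: (n+2)(n+1) a_{n+2} + (-5n - 6) a_n = 0.
Thus a_{n+2} = (5n + 6) / ((n+1)(n+2)) * a_n.

Check with a_0 = 2, a_1 = -1 (apply the recurrence for n = 0, 1, 2, 3): a_0 = 2, a_1 = -1, a_2 = 6, a_3 = -11/6, a_4 = 8, a_5 = -77/40.

a_(n+2) = (5n + 6) / ((n+1)(n+2)) * a_n; check: a_0 = 2, a_1 = -1, a_2 = 6, a_3 = -11/6, a_4 = 8, a_5 = -77/40


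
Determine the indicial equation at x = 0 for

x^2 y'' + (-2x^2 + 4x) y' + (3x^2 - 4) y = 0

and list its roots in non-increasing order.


Divide by x^2 to reach normal form y'' + P_1(x) y' + P_2(x) y = 0 with P_1(x) = -2 + 4/x and P_2(x) = 3 - 4/x^2.
x = 0 is a singular point because the y'-coefficient -2 + 4/x has a pole at x = 0 and the y-coefficient 3 - 4/x^2 has a pole at x = 0.
It is a regular singular point because x P_1(x) = p(x) = 4 - 2x and x^2 P_2(x) = q(x) = 3x^2 - 4 are polynomials, hence analytic at x = 0.
p(0) = 4,  q(0) = -4.
Indicial equation: r(r-1) + p(0) r + q(0) = 0, i.e. r^2 + (p(0) - 1) r + q(0) = 0, i.e. r^2 + 3 r - 4 = 0.
Discriminant: (3)^2 - 4(-4) = 25, so r = (-3 ± 5)/2.
Solving: r_1 = 1, r_2 = -4.

indicial: r^2 + 3 r - 4 = 0; roots r_1 = 1, r_2 = -4


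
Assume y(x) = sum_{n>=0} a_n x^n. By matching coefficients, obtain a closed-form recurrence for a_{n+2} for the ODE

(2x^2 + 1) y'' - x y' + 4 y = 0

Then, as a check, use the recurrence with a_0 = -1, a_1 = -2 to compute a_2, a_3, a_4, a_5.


Substitute y = sum_n a_n x^n.
(1 + 2 x^2) y'' contributes (n+2)(n+1) a_{n+2} + 2 n(n-1) a_n at x^n.
-x y'(x) contributes -n a_n at x^n.
4 y(x) contributes 4 a_n at x^n.
Matching x^n: (n+2)(n+1) a_{n+2} + (2 n(n-1) - n + 4) a_n = 0.
Thus a_{n+2} = (-2 n(n-1) + n - 4) / ((n+1)(n+2)) * a_n.

Check with a_0 = -1, a_1 = -2 (apply the recurrence for n = 0, 1, 2, 3): a_0 = -1, a_1 = -2, a_2 = 2, a_3 = 1, a_4 = -1, a_5 = -13/20.

a_(n+2) = (-2 n(n-1) + n - 4) / ((n+1)(n+2)) * a_n; check: a_0 = -1, a_1 = -2, a_2 = 2, a_3 = 1, a_4 = -1, a_5 = -13/20


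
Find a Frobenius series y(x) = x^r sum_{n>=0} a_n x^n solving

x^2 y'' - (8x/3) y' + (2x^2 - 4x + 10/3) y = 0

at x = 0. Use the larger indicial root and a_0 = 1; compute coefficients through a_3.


Write in Frobenius form y'' + (p(x)/x) y' + (q(x)/x^2) y = 0:
  p(x) = -8/3,  q(x) = 2x^2 - 4x + 10/3.
Indicial equation: r(r-1) + (-8/3) r + (10/3) = 0 -> roots r_1 = 2, r_2 = 5/3.
Take r = r_1 = 2. Let y(x) = x^r sum_{n>=0} a_n x^n with a_0 = 1.
Substitute y = x^r sum a_n x^n and match x^{r+n}. The recurrence is
  D(n) a_n - 4 a_{n-1} + 2 a_{n-2} = 0,  where D(n) = (r+n)(r+n-1) + (-8/3)(r+n) + (10/3).
  a_n = [4 a_{n-1} - 2 a_{n-2}] / D(n).
Since the indicial polynomial factors as (r - r_1)(r - r_2), D(n) = (r_1 + n - r_1)(r_1 + n - r_2) = n(n + 1/3).
Evaluating step by step (a_0 = 1):
  n = 1: D(1) = 1(1 + 1/3) = 4/3; numerator = 4(1) = 4; a_1 = (4)/(4/3) = 3
  n = 2: D(2) = 2(2 + 1/3) = 14/3; numerator = 4(3) - 2(1) = 10; a_2 = (10)/(14/3) = 15/7
  n = 3: D(3) = 3(3 + 1/3) = 10; numerator = 4(15/7) - 2(3) = 18/7; a_3 = (18/7)/(10) = 9/35

r = 2; a_0 = 1; a_1 = 3; a_2 = 15/7; a_3 = 9/35


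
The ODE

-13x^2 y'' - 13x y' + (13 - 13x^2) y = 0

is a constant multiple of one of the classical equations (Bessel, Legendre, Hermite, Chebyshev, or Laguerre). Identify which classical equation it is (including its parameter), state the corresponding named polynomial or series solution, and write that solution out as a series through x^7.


All three coefficients share the factor -13; dividing through by -13 gives  x^2 y'' + x y' + (x^2 - 1) y = 0.
This matches the Bessel equation x^2 y'' + x y' + (x^2 - nu^2) y = 0 with nu^2 = 1, so nu = 1; the solution bounded at x = 0 is J_1(x).
Frobenius at x = 0: indicial roots ±nu; for r = nu the recurrence k(k + 2nu) c_k = -c_{k-2} gives the standard series J_nu(x) = sum_{k>=0} (-1)^k / (k! (k+nu)!) (x/2)^(2k+nu). Evaluate the first 4 terms:
  k = 0: (-1)^0 / (0! * 1! * 2^1) x^1 = 1/(1*1*2) x^1 = (1/2) x^1
  k = 1: (-1)^1 / (1! * 2! * 2^3) x^3 = -1/(1*2*8) x^3 = (-1/16) x^3
  k = 2: (-1)^2 / (2! * 3! * 2^5) x^5 = 1/(2*6*32) x^5 = (1/384) x^5
  k = 3: (-1)^3 / (3! * 4! * 2^7) x^7 = -1/(6*24*128) x^7 = (-1/18432) x^7
Hence J_1(x) = -x^7/18432 + x^5/384 - x^3/16 + x/2 + ....

J_1(x); series = -x^7/18432 + x^5/384 - x^3/16 + x/2


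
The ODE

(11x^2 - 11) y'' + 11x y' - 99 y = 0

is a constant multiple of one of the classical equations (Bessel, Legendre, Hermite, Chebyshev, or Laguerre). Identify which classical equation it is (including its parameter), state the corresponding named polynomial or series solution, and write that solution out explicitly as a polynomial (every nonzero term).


All three coefficients share the factor -11; dividing through by -11 gives  (1 - x^2) y'' - x y' + 9 y = 0.
This matches the Chebyshev equation (1 - x^2) y'' - x y' + n^2 y = 0 (note the -x y' term, not -2x y') with n^2 = 9, so n = 3; the polynomial solution is T_3(x).
With y = sum_k a_k x^k, matching x^k gives (k+2)(k+1) a_{k+2} = (k^2 - n^2) a_k = (k - 3)(k + 3) a_k. The right side vanishes at k = 3, so the series with the parity of 3 terminates at degree 3.
Standard normalization: leading coefficient of T_n is 2^(n-1), so a_3 = 2^2 = 4. Work downward with a_k = (k+1)(k+2) a_{k+2} / ((k - 3)(k + 3)):
  a_1 = (2)(3)(4) / ((1 - 3)(1 + 3)) = 24/(-8) = -3
Hence T_3(x) = 4 x^3 - 3 x.

T_3(x); series = 4 x^3 - 3 x


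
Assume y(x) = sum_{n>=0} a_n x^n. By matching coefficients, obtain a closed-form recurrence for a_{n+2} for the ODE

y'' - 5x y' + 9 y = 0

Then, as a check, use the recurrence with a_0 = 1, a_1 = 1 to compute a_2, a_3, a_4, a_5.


Substitute y = sum_n a_n x^n.
y''(x) has coefficient (n+2)(n+1) a_{n+2} at x^n;
-5 x y'(x) has coefficient -5 n a_n at x^n (shift);
9 y(x) has coefficient 9 a_n at x^n.
Matching x^n: (n+2)(n+1) a_{n+2} + (-5n + 9) a_n = 0.
Thus a_{n+2} = (5n - 9) / ((n+1)(n+2)) * a_n.

Check with a_0 = 1, a_1 = 1 (apply the recurrence for n = 0, 1, 2, 3): a_0 = 1, a_1 = 1, a_2 = -9/2, a_3 = -2/3, a_4 = -3/8, a_5 = -1/5.

a_(n+2) = (5n - 9) / ((n+1)(n+2)) * a_n; check: a_0 = 1, a_1 = 1, a_2 = -9/2, a_3 = -2/3, a_4 = -3/8, a_5 = -1/5


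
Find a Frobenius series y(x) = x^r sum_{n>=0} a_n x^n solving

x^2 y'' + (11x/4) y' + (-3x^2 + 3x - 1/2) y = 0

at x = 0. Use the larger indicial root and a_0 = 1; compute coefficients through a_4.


Write in Frobenius form y'' + (p(x)/x) y' + (q(x)/x^2) y = 0:
  p(x) = 11/4,  q(x) = -3x^2 + 3x - 1/2.
Indicial equation: r(r-1) + (11/4) r + (-1/2) = 0 -> roots r_1 = 1/4, r_2 = -2.
Take r = r_1 = 1/4. Let y(x) = x^r sum_{n>=0} a_n x^n with a_0 = 1.
Substitute y = x^r sum a_n x^n and match x^{r+n}. The recurrence is
  D(n) a_n + 3 a_{n-1} - 3 a_{n-2} = 0,  where D(n) = (r+n)(r+n-1) + (11/4)(r+n) + (-1/2).
  a_n = [-3 a_{n-1} + 3 a_{n-2}] / D(n).
Since the indicial polynomial factors as (r - r_1)(r - r_2), D(n) = (r_1 + n - r_1)(r_1 + n - r_2) = n(n + 9/4).
Evaluating step by step (a_0 = 1):
  n = 1: D(1) = 1(1 + 9/4) = 13/4; numerator = -3(1) = -3; a_1 = (-3)/(13/4) = -12/13
  n = 2: D(2) = 2(2 + 9/4) = 17/2; numerator = -3(-12/13) + 3(1) = 75/13; a_2 = (75/13)/(17/2) = 150/221
  n = 3: D(3) = 3(3 + 9/4) = 63/4; numerator = -3(150/221) + 3(-12/13) = -1062/221; a_3 = (-1062/221)/(63/4) = -472/1547
  n = 4: D(4) = 4(4 + 9/4) = 25; numerator = -3(-472/1547) + 3(150/221) = 4566/1547; a_4 = (4566/1547)/(25) = 4566/38675

r = 1/4; a_0 = 1; a_1 = -12/13; a_2 = 150/221; a_3 = -472/1547; a_4 = 4566/38675


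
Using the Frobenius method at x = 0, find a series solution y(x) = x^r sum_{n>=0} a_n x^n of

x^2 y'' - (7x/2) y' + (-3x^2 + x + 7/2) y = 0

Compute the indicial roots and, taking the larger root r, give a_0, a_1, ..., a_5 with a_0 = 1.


Write in Frobenius form y'' + (p(x)/x) y' + (q(x)/x^2) y = 0:
  p(x) = -7/2,  q(x) = -3x^2 + x + 7/2.
Indicial equation: r(r-1) + (-7/2) r + (7/2) = 0 -> roots r_1 = 7/2, r_2 = 1.
Take r = r_1 = 7/2. Let y(x) = x^r sum_{n>=0} a_n x^n with a_0 = 1.
Substitute y = x^r sum a_n x^n and match x^{r+n}. The recurrence is
  D(n) a_n + 1 a_{n-1} - 3 a_{n-2} = 0,  where D(n) = (r+n)(r+n-1) + (-7/2)(r+n) + (7/2).
  a_n = [-1 a_{n-1} + 3 a_{n-2}] / D(n).
Since the indicial polynomial factors as (r - r_1)(r - r_2), D(n) = (r_1 + n - r_1)(r_1 + n - r_2) = n(n + 5/2).
Evaluating step by step (a_0 = 1):
  n = 1: D(1) = 1(1 + 5/2) = 7/2; numerator = -1(1) = -1; a_1 = (-1)/(7/2) = -2/7
  n = 2: D(2) = 2(2 + 5/2) = 9; numerator = -1(-2/7) + 3(1) = 23/7; a_2 = (23/7)/(9) = 23/63
  n = 3: D(3) = 3(3 + 5/2) = 33/2; numerator = -1(23/63) + 3(-2/7) = -11/9; a_3 = (-11/9)/(33/2) = -2/27
  n = 4: D(4) = 4(4 + 5/2) = 26; numerator = -1(-2/27) + 3(23/63) = 221/189; a_4 = (221/189)/(26) = 17/378
  n = 5: D(5) = 5(5 + 5/2) = 75/2; numerator = -1(17/378) + 3(-2/27) = -101/378; a_5 = (-101/378)/(75/2) = -101/14175

r = 7/2; a_0 = 1; a_1 = -2/7; a_2 = 23/63; a_3 = -2/27; a_4 = 17/378; a_5 = -101/14175


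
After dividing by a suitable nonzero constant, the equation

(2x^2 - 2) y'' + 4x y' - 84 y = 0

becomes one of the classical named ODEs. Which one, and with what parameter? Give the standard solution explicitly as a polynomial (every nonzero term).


All three coefficients share the factor -2; dividing through by -2 gives  (1 - x^2) y'' - 2x y' + 42 y = 0.
This matches the Legendre equation (1 - x^2) y'' - 2x y' + n(n+1) y = 0 (note the -2x y' term) with n(n+1) = 42, so n = 6; the polynomial solution is P_6(x).
With y = sum_k a_k x^k, matching x^k gives (k+2)(k+1) a_{k+2} = [k(k+1) - n(n+1)] a_k = (k - 6)(k + 7) a_k. The right side vanishes at k = 6, so the series with the parity of 6 terminates at degree 6.
Standard normalization (P_n(1) = 1): leading coefficient (2n)!/(2^n (n!)^2) = 479001600/(64*518400) = 231/16, so a_6 = 231/16. Work downward with a_k = (k+1)(k+2) a_{k+2} / ((k - 6)(k + 7)):
  a_4 = (5)(6)(231/16) / ((4 - 6)(4 + 7)) = (3465/8)/(-22) = -315/16
  a_2 = (3)(4)(-315/16) / ((2 - 6)(2 + 7)) = (-945/4)/(-36) = 105/16
  a_0 = (1)(2)(105/16) / ((0 - 6)(0 + 7)) = (105/8)/(-42) = -5/16
Hence P_6(x) = 231 x^6/16 - 315 x^4/16 + 105 x^2/16 - 5/16.

P_6(x); series = 231 x^6/16 - 315 x^4/16 + 105 x^2/16 - 5/16


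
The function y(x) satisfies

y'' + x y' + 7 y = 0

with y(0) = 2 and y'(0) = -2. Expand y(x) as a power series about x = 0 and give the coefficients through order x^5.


Ansatz: y(x) = sum_{n>=0} a_n x^n, so y'(x) = sum_{n>=1} n a_n x^(n-1) and y''(x) = sum_{n>=2} n(n-1) a_n x^(n-2).
Substitute into P(x) y'' + Q(x) y' + R(x) y = 0 with P(x) = 1, Q(x) = x, R(x) = 7, and match powers of x.
Initial conditions: a_0 = 2, a_1 = -2.
Setting the coefficient of each power of x to zero and solving order by order (substituting the coefficients already found):
  x^0: 2 a_2 + 7 a_0 = 0  ->  2 a_2 = -7 a_0 = -14  ->  a_2 = -7
  x^1: 6 a_3 + 8 a_1 = 0  ->  6 a_3 = -8 a_1 = 16  ->  a_3 = 8/3
  x^2: 12 a_4 + 9 a_2 = 0  ->  12 a_4 = -9 a_2 = 63  ->  a_4 = 21/4
  x^3: 20 a_5 + 10 a_3 = 0  ->  20 a_5 = -10 a_3 = -80/3  ->  a_5 = -4/3
Truncated series: y(x) = 2 - 2 x - 7 x^2 + (8/3) x^3 + (21/4) x^4 - (4/3) x^5 + O(x^6).

a_0 = 2; a_1 = -2; a_2 = -7; a_3 = 8/3; a_4 = 21/4; a_5 = -4/3


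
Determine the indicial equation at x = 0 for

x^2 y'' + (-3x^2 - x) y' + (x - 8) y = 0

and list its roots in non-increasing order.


Divide by x^2 to reach normal form y'' + P_1(x) y' + P_2(x) y = 0 with P_1(x) = -3 - 1/x and P_2(x) = 1/x - 8/x^2.
x = 0 is a singular point because the y'-coefficient -3 - 1/x has a pole at x = 0 and the y-coefficient 1/x - 8/x^2 has a pole at x = 0.
It is a regular singular point because x P_1(x) = p(x) = -3x - 1 and x^2 P_2(x) = q(x) = x - 8 are polynomials, hence analytic at x = 0.
p(0) = -1,  q(0) = -8.
Indicial equation: r(r-1) + p(0) r + q(0) = 0, i.e. r^2 + (p(0) - 1) r + q(0) = 0, i.e. r^2 - 2 r - 8 = 0.
Discriminant: (-2)^2 - 4(-8) = 36, so r = (2 ± 6)/2.
Solving: r_1 = 4, r_2 = -2.

indicial: r^2 - 2 r - 8 = 0; roots r_1 = 4, r_2 = -2


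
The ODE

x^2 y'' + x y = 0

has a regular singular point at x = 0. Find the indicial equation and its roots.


Divide by x^2 to reach normal form y'' + P_1(x) y' + P_2(x) y = 0 with P_1(x) = 0 and P_2(x) = 1/x.
x = 0 is a singular point because the y-coefficient 1/x has a pole at x = 0.
It is a regular singular point because x P_1(x) = p(x) = 0 and x^2 P_2(x) = q(x) = x are polynomials, hence analytic at x = 0.
p(0) = 0,  q(0) = 0.
Indicial equation: r(r-1) + p(0) r + q(0) = 0, i.e. r^2 + (p(0) - 1) r + q(0) = 0, i.e. r^2 - 1 r = 0.
Discriminant: (-1)^2 - 4(0) = 1, so r = (1 ± 1)/2.
Solving: r_1 = 1, r_2 = 0.

indicial: r^2 - 1 r = 0; roots r_1 = 1, r_2 = 0


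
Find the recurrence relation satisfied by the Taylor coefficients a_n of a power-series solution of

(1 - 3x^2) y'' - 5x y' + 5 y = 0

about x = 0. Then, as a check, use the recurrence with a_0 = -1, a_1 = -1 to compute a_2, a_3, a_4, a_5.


Substitute y = sum_n a_n x^n.
(1 - 3 x^2) y'' contributes (n+2)(n+1) a_{n+2} - 3 n(n-1) a_n at x^n.
-5 x y'(x) contributes -5 n a_n at x^n.
5 y(x) contributes 5 a_n at x^n.
Matching x^n: (n+2)(n+1) a_{n+2} + (-3 n(n-1) - 5 n + 5) a_n = 0.
Thus a_{n+2} = (3 n(n-1) + 5 n - 5) / ((n+1)(n+2)) * a_n.

Check with a_0 = -1, a_1 = -1 (apply the recurrence for n = 0, 1, 2, 3): a_0 = -1, a_1 = -1, a_2 = 5/2, a_3 = 0, a_4 = 55/24, a_5 = 0.

a_(n+2) = (3 n(n-1) + 5 n - 5) / ((n+1)(n+2)) * a_n; check: a_0 = -1, a_1 = -1, a_2 = 5/2, a_3 = 0, a_4 = 55/24, a_5 = 0


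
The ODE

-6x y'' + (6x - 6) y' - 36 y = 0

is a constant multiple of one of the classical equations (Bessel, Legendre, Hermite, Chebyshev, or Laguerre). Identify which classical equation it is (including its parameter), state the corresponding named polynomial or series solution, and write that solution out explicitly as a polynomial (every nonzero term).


All three coefficients share the factor -6; dividing through by -6 gives  x y'' + (1 - x) y' + 6 y = 0.
This matches the Laguerre equation x y'' + (1 - x) y' + n y = 0 with n = 6; the polynomial solution is L_6(x).
With y = sum_k a_k x^k, matching x^k gives (k+1)k a_{k+1} + (k+1) a_{k+1} - k a_k + n a_k = 0, i.e. (k+1)^2 a_{k+1} = (k - n) a_k = (k - 6) a_k. The right side vanishes at k = 6, so the series terminates at degree 6.
Standard normalization L_n(0) = 1 gives a_0 = 1. Work upward with a_{k+1} = (k - 6) a_k / (k+1)^2:
  a_1 = (0 - 6)(1) / 1^2 = -6/1 = -6
  a_2 = (1 - 6)(-6) / 2^2 = 30/4 = 15/2
  a_3 = (2 - 6)(15/2) / 3^2 = -30/9 = -10/3
  a_4 = (3 - 6)(-10/3) / 4^2 = 10/16 = 5/8
  a_5 = (4 - 6)(5/8) / 5^2 = (-5/4)/25 = -1/20
  a_6 = (5 - 6)(-1/20) / 6^2 = (1/20)/36 = 1/720
Hence L_6(x) = x^6/720 - x^5/20 + 5 x^4/8 - 10 x^3/3 + 15 x^2/2 - 6 x + 1.

L_6(x); series = x^6/720 - x^5/20 + 5 x^4/8 - 10 x^3/3 + 15 x^2/2 - 6 x + 1


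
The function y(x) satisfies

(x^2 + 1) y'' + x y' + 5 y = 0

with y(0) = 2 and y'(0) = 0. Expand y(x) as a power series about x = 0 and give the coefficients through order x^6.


Ansatz: y(x) = sum_{n>=0} a_n x^n, so y'(x) = sum_{n>=1} n a_n x^(n-1) and y''(x) = sum_{n>=2} n(n-1) a_n x^(n-2).
Substitute into P(x) y'' + Q(x) y' + R(x) y = 0 with P(x) = x^2 + 1, Q(x) = x, R(x) = 5, and match powers of x.
Initial conditions: a_0 = 2, a_1 = 0.
Setting the coefficient of each power of x to zero and solving order by order (substituting the coefficients already found):
  x^0: 2 a_2 + 5 a_0 = 0  ->  2 a_2 = -5 a_0 = -10  ->  a_2 = -5
  x^1: 6 a_3 + 6 a_1 = 0  ->  6 a_3 = -6 a_1 = 0  ->  a_3 = 0
  x^2: 12 a_4 + 9 a_2 = 0  ->  12 a_4 = -9 a_2 = 45  ->  a_4 = 15/4
  x^3: 20 a_5 + 14 a_3 = 0  ->  20 a_5 = -14 a_3 = 0  ->  a_5 = 0
  x^4: 30 a_6 + 21 a_4 = 0  ->  30 a_6 = -21 a_4 = -315/4  ->  a_6 = -21/8
Truncated series: y(x) = 2 - 5 x^2 + (15/4) x^4 - (21/8) x^6 + O(x^7).

a_0 = 2; a_1 = 0; a_2 = -5; a_3 = 0; a_4 = 15/4; a_5 = 0; a_6 = -21/8


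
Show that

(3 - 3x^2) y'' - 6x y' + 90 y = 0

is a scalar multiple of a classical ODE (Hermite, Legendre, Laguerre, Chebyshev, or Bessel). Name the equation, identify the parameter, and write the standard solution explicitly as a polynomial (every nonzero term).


All three coefficients share the factor 3; dividing through by 3 gives  (1 - x^2) y'' - 2x y' + 30 y = 0.
This matches the Legendre equation (1 - x^2) y'' - 2x y' + n(n+1) y = 0 (note the -2x y' term) with n(n+1) = 30, so n = 5; the polynomial solution is P_5(x).
With y = sum_k a_k x^k, matching x^k gives (k+2)(k+1) a_{k+2} = [k(k+1) - n(n+1)] a_k = (k - 5)(k + 6) a_k. The right side vanishes at k = 5, so the series with the parity of 5 terminates at degree 5.
Standard normalization (P_n(1) = 1): leading coefficient (2n)!/(2^n (n!)^2) = 3628800/(32*14400) = 63/8, so a_5 = 63/8. Work downward with a_k = (k+1)(k+2) a_{k+2} / ((k - 5)(k + 6)):
  a_3 = (4)(5)(63/8) / ((3 - 5)(3 + 6)) = (315/2)/(-18) = -35/4
  a_1 = (2)(3)(-35/4) / ((1 - 5)(1 + 6)) = (-105/2)/(-28) = 15/8
Hence P_5(x) = 63 x^5/8 - 35 x^3/4 + 15 x/8.

P_5(x); series = 63 x^5/8 - 35 x^3/4 + 15 x/8


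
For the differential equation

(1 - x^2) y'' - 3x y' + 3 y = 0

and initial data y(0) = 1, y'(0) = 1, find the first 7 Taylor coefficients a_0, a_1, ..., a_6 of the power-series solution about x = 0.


Ansatz: y(x) = sum_{n>=0} a_n x^n, so y'(x) = sum_{n>=1} n a_n x^(n-1) and y''(x) = sum_{n>=2} n(n-1) a_n x^(n-2).
Substitute into P(x) y'' + Q(x) y' + R(x) y = 0 with P(x) = 1 - x^2, Q(x) = -3x, R(x) = 3, and match powers of x.
Initial conditions: a_0 = 1, a_1 = 1.
Setting the coefficient of each power of x to zero and solving order by order (substituting the coefficients already found):
  x^0: 2 a_2 + 3 a_0 = 0  ->  2 a_2 = -3 a_0 = -3  ->  a_2 = -3/2
  x^1: 6 a_3 = 0  ->  a_3 = 0
  x^2: 12 a_4 - 5 a_2 = 0  ->  12 a_4 = 5 a_2 = -15/2  ->  a_4 = -5/8
  x^3: 20 a_5 - 12 a_3 = 0  ->  20 a_5 = 12 a_3 = 0  ->  a_5 = 0
  x^4: 30 a_6 - 21 a_4 = 0  ->  30 a_6 = 21 a_4 = -105/8  ->  a_6 = -7/16
Truncated series: y(x) = 1 + x - (3/2) x^2 - (5/8) x^4 - (7/16) x^6 + O(x^7).

a_0 = 1; a_1 = 1; a_2 = -3/2; a_3 = 0; a_4 = -5/8; a_5 = 0; a_6 = -7/16


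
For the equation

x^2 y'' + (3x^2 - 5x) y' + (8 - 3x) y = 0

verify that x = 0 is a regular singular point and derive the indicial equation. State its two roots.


Divide by x^2 to reach normal form y'' + P_1(x) y' + P_2(x) y = 0 with P_1(x) = 3 - 5/x and P_2(x) = -3/x + 8/x^2.
x = 0 is a singular point because the y'-coefficient 3 - 5/x has a pole at x = 0 and the y-coefficient -3/x + 8/x^2 has a pole at x = 0.
It is a regular singular point because x P_1(x) = p(x) = 3x - 5 and x^2 P_2(x) = q(x) = 8 - 3x are polynomials, hence analytic at x = 0.
p(0) = -5,  q(0) = 8.
Indicial equation: r(r-1) + p(0) r + q(0) = 0, i.e. r^2 + (p(0) - 1) r + q(0) = 0, i.e. r^2 - 6 r + 8 = 0.
Discriminant: (-6)^2 - 4(8) = 4, so r = (6 ± 2)/2.
Solving: r_1 = 4, r_2 = 2.

indicial: r^2 - 6 r + 8 = 0; roots r_1 = 4, r_2 = 2


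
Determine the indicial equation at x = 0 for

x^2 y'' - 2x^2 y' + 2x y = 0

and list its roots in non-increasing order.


Divide by x^2 to reach normal form y'' + P_1(x) y' + P_2(x) y = 0 with P_1(x) = -2 and P_2(x) = 2/x.
x = 0 is a singular point because the y-coefficient 2/x has a pole at x = 0.
It is a regular singular point because x P_1(x) = p(x) = -2x and x^2 P_2(x) = q(x) = 2x are polynomials, hence analytic at x = 0.
p(0) = 0,  q(0) = 0.
Indicial equation: r(r-1) + p(0) r + q(0) = 0, i.e. r^2 + (p(0) - 1) r + q(0) = 0, i.e. r^2 - 1 r = 0.
Discriminant: (-1)^2 - 4(0) = 1, so r = (1 ± 1)/2.
Solving: r_1 = 1, r_2 = 0.

indicial: r^2 - 1 r = 0; roots r_1 = 1, r_2 = 0


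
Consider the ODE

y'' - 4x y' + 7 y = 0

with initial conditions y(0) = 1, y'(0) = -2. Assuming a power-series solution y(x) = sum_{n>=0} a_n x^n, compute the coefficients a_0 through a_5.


Ansatz: y(x) = sum_{n>=0} a_n x^n, so y'(x) = sum_{n>=1} n a_n x^(n-1) and y''(x) = sum_{n>=2} n(n-1) a_n x^(n-2).
Substitute into P(x) y'' + Q(x) y' + R(x) y = 0 with P(x) = 1, Q(x) = -4x, R(x) = 7, and match powers of x.
Initial conditions: a_0 = 1, a_1 = -2.
Setting the coefficient of each power of x to zero and solving order by order (substituting the coefficients already found):
  x^0: 2 a_2 + 7 a_0 = 0  ->  2 a_2 = -7 a_0 = -7  ->  a_2 = -7/2
  x^1: 6 a_3 + 3 a_1 = 0  ->  6 a_3 = -3 a_1 = 6  ->  a_3 = 1
  x^2: 12 a_4 - a_2 = 0  ->  12 a_4 = a_2 = -7/2  ->  a_4 = -7/24
  x^3: 20 a_5 - 5 a_3 = 0  ->  20 a_5 = 5 a_3 = 5  ->  a_5 = 1/4
Truncated series: y(x) = 1 - 2 x - (7/2) x^2 + x^3 - (7/24) x^4 + (1/4) x^5 + O(x^6).

a_0 = 1; a_1 = -2; a_2 = -7/2; a_3 = 1; a_4 = -7/24; a_5 = 1/4


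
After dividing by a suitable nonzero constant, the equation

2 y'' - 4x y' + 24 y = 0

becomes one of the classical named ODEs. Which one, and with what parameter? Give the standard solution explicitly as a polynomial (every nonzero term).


All three coefficients share the factor 2; dividing through by 2 gives  y'' - 2x y' + 12 y = 0.
This matches the Hermite equation y'' - 2x y' + 2n y = 0 with 2n = 12, so n = 6; the polynomial solution is H_6(x).
With y = sum_k a_k x^k, matching x^k gives (k+2)(k+1) a_{k+2} = 2(k - n) a_k = 2(k - 6) a_k. The right side vanishes at k = 6, so the series with the parity of 6 terminates at degree 6.
Standard normalization: leading coefficient of H_n is 2^n, so a_6 = 2^6 = 64. Work downward with a_k = (k+1)(k+2) a_{k+2} / (2(k - n)):
  a_4 = (5)(6)(64) / (2(4 - 6)) = 1920/(-4) = -480
  a_2 = (3)(4)(-480) / (2(2 - 6)) = -5760/(-8) = 720
  a_0 = (1)(2)(720) / (2(0 - 6)) = 1440/(-12) = -120
Hence H_6(x) = 64 x^6 - 480 x^4 + 720 x^2 - 120.

H_6(x); series = 64 x^6 - 480 x^4 + 720 x^2 - 120


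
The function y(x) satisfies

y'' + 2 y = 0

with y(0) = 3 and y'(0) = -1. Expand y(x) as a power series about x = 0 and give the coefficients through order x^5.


Ansatz: y(x) = sum_{n>=0} a_n x^n, so y'(x) = sum_{n>=1} n a_n x^(n-1) and y''(x) = sum_{n>=2} n(n-1) a_n x^(n-2).
Substitute into P(x) y'' + Q(x) y' + R(x) y = 0 with P(x) = 1, Q(x) = 0, R(x) = 2, and match powers of x.
Initial conditions: a_0 = 3, a_1 = -1.
Setting the coefficient of each power of x to zero and solving order by order (substituting the coefficients already found):
  x^0: 2 a_2 + 2 a_0 = 0  ->  2 a_2 = -2 a_0 = -6  ->  a_2 = -3
  x^1: 6 a_3 + 2 a_1 = 0  ->  6 a_3 = -2 a_1 = 2  ->  a_3 = 1/3
  x^2: 12 a_4 + 2 a_2 = 0  ->  12 a_4 = -2 a_2 = 6  ->  a_4 = 1/2
  x^3: 20 a_5 + 2 a_3 = 0  ->  20 a_5 = -2 a_3 = -2/3  ->  a_5 = -1/30
Truncated series: y(x) = 3 - x - 3 x^2 + (1/3) x^3 + (1/2) x^4 - (1/30) x^5 + O(x^6).

a_0 = 3; a_1 = -1; a_2 = -3; a_3 = 1/3; a_4 = 1/2; a_5 = -1/30


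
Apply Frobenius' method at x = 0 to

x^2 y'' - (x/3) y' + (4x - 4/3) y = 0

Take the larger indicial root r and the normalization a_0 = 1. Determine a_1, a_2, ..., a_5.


Write in Frobenius form y'' + (p(x)/x) y' + (q(x)/x^2) y = 0:
  p(x) = -1/3,  q(x) = 4x - 4/3.
Indicial equation: r(r-1) + (-1/3) r + (-4/3) = 0 -> roots r_1 = 2, r_2 = -2/3.
Take r = r_1 = 2. Let y(x) = x^r sum_{n>=0} a_n x^n with a_0 = 1.
Substitute y = x^r sum a_n x^n and match x^{r+n}. The recurrence is
  D(n) a_n + 4 a_{n-1} = 0,  where D(n) = (r+n)(r+n-1) + (-1/3)(r+n) + (-4/3).
  a_n = -4 / D(n) * a_{n-1}.
Since the indicial polynomial factors as (r - r_1)(r - r_2), D(n) = (r_1 + n - r_1)(r_1 + n - r_2) = n(n + 8/3).
Evaluating step by step (a_0 = 1):
  n = 1: D(1) = 1(1 + 8/3) = 11/3; numerator = -4(1) = -4; a_1 = (-4)/(11/3) = -12/11
  n = 2: D(2) = 2(2 + 8/3) = 28/3; numerator = -4(-12/11) = 48/11; a_2 = (48/11)/(28/3) = 36/77
  n = 3: D(3) = 3(3 + 8/3) = 17; numerator = -4(36/77) = -144/77; a_3 = (-144/77)/(17) = -144/1309
  n = 4: D(4) = 4(4 + 8/3) = 80/3; numerator = -4(-144/1309) = 576/1309; a_4 = (576/1309)/(80/3) = 108/6545
  n = 5: D(5) = 5(5 + 8/3) = 115/3; numerator = -4(108/6545) = -432/6545; a_5 = (-432/6545)/(115/3) = -1296/752675

r = 2; a_0 = 1; a_1 = -12/11; a_2 = 36/77; a_3 = -144/1309; a_4 = 108/6545; a_5 = -1296/752675


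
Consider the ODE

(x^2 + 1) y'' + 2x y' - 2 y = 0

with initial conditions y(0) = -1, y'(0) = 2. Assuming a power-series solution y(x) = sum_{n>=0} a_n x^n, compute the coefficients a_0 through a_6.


Ansatz: y(x) = sum_{n>=0} a_n x^n, so y'(x) = sum_{n>=1} n a_n x^(n-1) and y''(x) = sum_{n>=2} n(n-1) a_n x^(n-2).
Substitute into P(x) y'' + Q(x) y' + R(x) y = 0 with P(x) = x^2 + 1, Q(x) = 2x, R(x) = -2, and match powers of x.
Initial conditions: a_0 = -1, a_1 = 2.
Setting the coefficient of each power of x to zero and solving order by order (substituting the coefficients already found):
  x^0: 2 a_2 - 2 a_0 = 0  ->  2 a_2 = 2 a_0 = -2  ->  a_2 = -1
  x^1: 6 a_3 = 0  ->  a_3 = 0
  x^2: 12 a_4 + 4 a_2 = 0  ->  12 a_4 = -4 a_2 = 4  ->  a_4 = 1/3
  x^3: 20 a_5 + 10 a_3 = 0  ->  20 a_5 = -10 a_3 = 0  ->  a_5 = 0
  x^4: 30 a_6 + 18 a_4 = 0  ->  30 a_6 = -18 a_4 = -6  ->  a_6 = -1/5
Truncated series: y(x) = -1 + 2 x - x^2 + (1/3) x^4 - (1/5) x^6 + O(x^7).

a_0 = -1; a_1 = 2; a_2 = -1; a_3 = 0; a_4 = 1/3; a_5 = 0; a_6 = -1/5


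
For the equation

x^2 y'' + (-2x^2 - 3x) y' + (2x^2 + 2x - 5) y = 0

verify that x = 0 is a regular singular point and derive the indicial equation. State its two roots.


Divide by x^2 to reach normal form y'' + P_1(x) y' + P_2(x) y = 0 with P_1(x) = -2 - 3/x and P_2(x) = 2 + 2/x - 5/x^2.
x = 0 is a singular point because the y'-coefficient -2 - 3/x has a pole at x = 0 and the y-coefficient 2 + 2/x - 5/x^2 has a pole at x = 0.
It is a regular singular point because x P_1(x) = p(x) = -2x - 3 and x^2 P_2(x) = q(x) = 2x^2 + 2x - 5 are polynomials, hence analytic at x = 0.
p(0) = -3,  q(0) = -5.
Indicial equation: r(r-1) + p(0) r + q(0) = 0, i.e. r^2 + (p(0) - 1) r + q(0) = 0, i.e. r^2 - 4 r - 5 = 0.
Discriminant: (-4)^2 - 4(-5) = 36, so r = (4 ± 6)/2.
Solving: r_1 = 5, r_2 = -1.

indicial: r^2 - 4 r - 5 = 0; roots r_1 = 5, r_2 = -1


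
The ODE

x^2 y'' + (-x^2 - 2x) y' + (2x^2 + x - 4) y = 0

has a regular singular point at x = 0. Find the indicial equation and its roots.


Divide by x^2 to reach normal form y'' + P_1(x) y' + P_2(x) y = 0 with P_1(x) = -1 - 2/x and P_2(x) = 2 + 1/x - 4/x^2.
x = 0 is a singular point because the y'-coefficient -1 - 2/x has a pole at x = 0 and the y-coefficient 2 + 1/x - 4/x^2 has a pole at x = 0.
It is a regular singular point because x P_1(x) = p(x) = -x - 2 and x^2 P_2(x) = q(x) = 2x^2 + x - 4 are polynomials, hence analytic at x = 0.
p(0) = -2,  q(0) = -4.
Indicial equation: r(r-1) + p(0) r + q(0) = 0, i.e. r^2 + (p(0) - 1) r + q(0) = 0, i.e. r^2 - 3 r - 4 = 0.
Discriminant: (-3)^2 - 4(-4) = 25, so r = (3 ± 5)/2.
Solving: r_1 = 4, r_2 = -1.

indicial: r^2 - 3 r - 4 = 0; roots r_1 = 4, r_2 = -1


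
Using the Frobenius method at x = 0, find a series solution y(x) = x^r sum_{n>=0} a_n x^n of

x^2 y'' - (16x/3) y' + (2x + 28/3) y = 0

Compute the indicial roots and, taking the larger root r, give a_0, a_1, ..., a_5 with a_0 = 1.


Write in Frobenius form y'' + (p(x)/x) y' + (q(x)/x^2) y = 0:
  p(x) = -16/3,  q(x) = 2x + 28/3.
Indicial equation: r(r-1) + (-16/3) r + (28/3) = 0 -> roots r_1 = 4, r_2 = 7/3.
Take r = r_1 = 4. Let y(x) = x^r sum_{n>=0} a_n x^n with a_0 = 1.
Substitute y = x^r sum a_n x^n and match x^{r+n}. The recurrence is
  D(n) a_n + 2 a_{n-1} = 0,  where D(n) = (r+n)(r+n-1) + (-16/3)(r+n) + (28/3).
  a_n = -2 / D(n) * a_{n-1}.
Since the indicial polynomial factors as (r - r_1)(r - r_2), D(n) = (r_1 + n - r_1)(r_1 + n - r_2) = n(n + 5/3).
Evaluating step by step (a_0 = 1):
  n = 1: D(1) = 1(1 + 5/3) = 8/3; numerator = -2(1) = -2; a_1 = (-2)/(8/3) = -3/4
  n = 2: D(2) = 2(2 + 5/3) = 22/3; numerator = -2(-3/4) = 3/2; a_2 = (3/2)/(22/3) = 9/44
  n = 3: D(3) = 3(3 + 5/3) = 14; numerator = -2(9/44) = -9/22; a_3 = (-9/22)/(14) = -9/308
  n = 4: D(4) = 4(4 + 5/3) = 68/3; numerator = -2(-9/308) = 9/154; a_4 = (9/154)/(68/3) = 27/10472
  n = 5: D(5) = 5(5 + 5/3) = 100/3; numerator = -2(27/10472) = -27/5236; a_5 = (-27/5236)/(100/3) = -81/523600

r = 4; a_0 = 1; a_1 = -3/4; a_2 = 9/44; a_3 = -9/308; a_4 = 27/10472; a_5 = -81/523600


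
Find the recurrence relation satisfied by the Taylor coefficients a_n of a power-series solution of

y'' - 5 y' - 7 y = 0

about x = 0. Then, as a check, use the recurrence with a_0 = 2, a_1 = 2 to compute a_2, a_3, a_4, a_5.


Substitute y = sum_n a_n x^n.
y''(x) has coefficient (n+2)(n+1) a_{n+2} at x^n;
-5 y'(x) has coefficient -5 (n+1) a_{n+1} at x^n;
-7 y(x) has coefficient -7 a_n at x^n.
Matching x^n: (n+2)(n+1) a_{n+2} - 5 (n+1) a_{n+1} - 7 a_n = 0.
Thus a_{n+2} = [5 (n+1) a_{n+1} + 7 a_n] / ((n+1)(n+2)).

Check with a_0 = 2, a_1 = 2 (apply the recurrence for n = 0, 1, 2, 3): a_0 = 2, a_1 = 2, a_2 = 12, a_3 = 67/3, a_4 = 419/12, a_5 = 641/15.

a_(n+2) = [5 (n+1) a_(n+1) + 7 a_n] / ((n+1)(n+2)); check: a_0 = 2, a_1 = 2, a_2 = 12, a_3 = 67/3, a_4 = 419/12, a_5 = 641/15


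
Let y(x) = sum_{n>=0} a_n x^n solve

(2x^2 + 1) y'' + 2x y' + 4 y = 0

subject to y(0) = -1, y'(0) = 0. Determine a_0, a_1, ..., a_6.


Ansatz: y(x) = sum_{n>=0} a_n x^n, so y'(x) = sum_{n>=1} n a_n x^(n-1) and y''(x) = sum_{n>=2} n(n-1) a_n x^(n-2).
Substitute into P(x) y'' + Q(x) y' + R(x) y = 0 with P(x) = 2x^2 + 1, Q(x) = 2x, R(x) = 4, and match powers of x.
Initial conditions: a_0 = -1, a_1 = 0.
Setting the coefficient of each power of x to zero and solving order by order (substituting the coefficients already found):
  x^0: 2 a_2 + 4 a_0 = 0  ->  2 a_2 = -4 a_0 = 4  ->  a_2 = 2
  x^1: 6 a_3 + 6 a_1 = 0  ->  6 a_3 = -6 a_1 = 0  ->  a_3 = 0
  x^2: 12 a_4 + 12 a_2 = 0  ->  12 a_4 = -12 a_2 = -24  ->  a_4 = -2
  x^3: 20 a_5 + 22 a_3 = 0  ->  20 a_5 = -22 a_3 = 0  ->  a_5 = 0
  x^4: 30 a_6 + 36 a_4 = 0  ->  30 a_6 = -36 a_4 = 72  ->  a_6 = 12/5
Truncated series: y(x) = -1 + 2 x^2 - 2 x^4 + (12/5) x^6 + O(x^7).

a_0 = -1; a_1 = 0; a_2 = 2; a_3 = 0; a_4 = -2; a_5 = 0; a_6 = 12/5


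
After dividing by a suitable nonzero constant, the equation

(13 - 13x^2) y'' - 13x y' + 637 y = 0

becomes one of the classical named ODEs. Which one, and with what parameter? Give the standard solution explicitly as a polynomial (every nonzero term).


All three coefficients share the factor 13; dividing through by 13 gives  (1 - x^2) y'' - x y' + 49 y = 0.
This matches the Chebyshev equation (1 - x^2) y'' - x y' + n^2 y = 0 (note the -x y' term, not -2x y') with n^2 = 49, so n = 7; the polynomial solution is T_7(x).
With y = sum_k a_k x^k, matching x^k gives (k+2)(k+1) a_{k+2} = (k^2 - n^2) a_k = (k - 7)(k + 7) a_k. The right side vanishes at k = 7, so the series with the parity of 7 terminates at degree 7.
Standard normalization: leading coefficient of T_n is 2^(n-1), so a_7 = 2^6 = 64. Work downward with a_k = (k+1)(k+2) a_{k+2} / ((k - 7)(k + 7)):
  a_5 = (6)(7)(64) / ((5 - 7)(5 + 7)) = 2688/(-24) = -112
  a_3 = (4)(5)(-112) / ((3 - 7)(3 + 7)) = -2240/(-40) = 56
  a_1 = (2)(3)(56) / ((1 - 7)(1 + 7)) = 336/(-48) = -7
Hence T_7(x) = 64 x^7 - 112 x^5 + 56 x^3 - 7 x.

T_7(x); series = 64 x^7 - 112 x^5 + 56 x^3 - 7 x


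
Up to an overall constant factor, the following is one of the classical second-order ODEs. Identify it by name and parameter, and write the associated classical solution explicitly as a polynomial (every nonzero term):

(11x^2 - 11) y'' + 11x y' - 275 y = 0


All three coefficients share the factor -11; dividing through by -11 gives  (1 - x^2) y'' - x y' + 25 y = 0.
This matches the Chebyshev equation (1 - x^2) y'' - x y' + n^2 y = 0 (note the -x y' term, not -2x y') with n^2 = 25, so n = 5; the polynomial solution is T_5(x).
With y = sum_k a_k x^k, matching x^k gives (k+2)(k+1) a_{k+2} = (k^2 - n^2) a_k = (k - 5)(k + 5) a_k. The right side vanishes at k = 5, so the series with the parity of 5 terminates at degree 5.
Standard normalization: leading coefficient of T_n is 2^(n-1), so a_5 = 2^4 = 16. Work downward with a_k = (k+1)(k+2) a_{k+2} / ((k - 5)(k + 5)):
  a_3 = (4)(5)(16) / ((3 - 5)(3 + 5)) = 320/(-16) = -20
  a_1 = (2)(3)(-20) / ((1 - 5)(1 + 5)) = -120/(-24) = 5
Hence T_5(x) = 16 x^5 - 20 x^3 + 5 x.

T_5(x); series = 16 x^5 - 20 x^3 + 5 x


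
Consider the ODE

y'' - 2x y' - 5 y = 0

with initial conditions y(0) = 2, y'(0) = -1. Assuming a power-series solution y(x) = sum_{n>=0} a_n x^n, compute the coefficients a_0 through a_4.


Ansatz: y(x) = sum_{n>=0} a_n x^n, so y'(x) = sum_{n>=1} n a_n x^(n-1) and y''(x) = sum_{n>=2} n(n-1) a_n x^(n-2).
Substitute into P(x) y'' + Q(x) y' + R(x) y = 0 with P(x) = 1, Q(x) = -2x, R(x) = -5, and match powers of x.
Initial conditions: a_0 = 2, a_1 = -1.
Setting the coefficient of each power of x to zero and solving order by order (substituting the coefficients already found):
  x^0: 2 a_2 - 5 a_0 = 0  ->  2 a_2 = 5 a_0 = 10  ->  a_2 = 5
  x^1: 6 a_3 - 7 a_1 = 0  ->  6 a_3 = 7 a_1 = -7  ->  a_3 = -7/6
  x^2: 12 a_4 - 9 a_2 = 0  ->  12 a_4 = 9 a_2 = 45  ->  a_4 = 15/4
Truncated series: y(x) = 2 - x + 5 x^2 - (7/6) x^3 + (15/4) x^4 + O(x^5).

a_0 = 2; a_1 = -1; a_2 = 5; a_3 = -7/6; a_4 = 15/4


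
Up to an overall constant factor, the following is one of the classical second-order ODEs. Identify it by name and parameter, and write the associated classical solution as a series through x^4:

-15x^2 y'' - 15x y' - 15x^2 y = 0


All three coefficients share the factor -15; dividing through by -15 gives  x^2 y'' + x y' + x^2 y = 0.
This matches the Bessel equation x^2 y'' + x y' + (x^2 - nu^2) y = 0 with nu^2 = 0, so nu = 0; the solution bounded at x = 0 is J_0(x).
Frobenius at x = 0: indicial roots ±nu; for r = nu the recurrence k(k + 2nu) c_k = -c_{k-2} gives the standard series J_nu(x) = sum_{k>=0} (-1)^k / (k! (k+nu)!) (x/2)^(2k+nu). Evaluate the first 3 terms:
  k = 0: (-1)^0 / (0! * 0! * 2^0) x^0 = 1/(1*1*1) x^0 = (1) x^0
  k = 1: (-1)^1 / (1! * 1! * 2^2) x^2 = -1/(1*1*4) x^2 = (-1/4) x^2
  k = 2: (-1)^2 / (2! * 2! * 2^4) x^4 = 1/(2*2*16) x^4 = (1/64) x^4
Hence J_0(x) = x^4/64 - x^2/4 + 1 + ....

J_0(x); series = x^4/64 - x^2/4 + 1


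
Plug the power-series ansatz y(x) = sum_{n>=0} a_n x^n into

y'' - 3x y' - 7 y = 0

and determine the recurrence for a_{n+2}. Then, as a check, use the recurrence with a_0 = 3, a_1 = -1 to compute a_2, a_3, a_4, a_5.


Substitute y = sum_n a_n x^n.
y''(x) has coefficient (n+2)(n+1) a_{n+2} at x^n;
-3 x y'(x) has coefficient -3 n a_n at x^n (shift);
-7 y(x) has coefficient -7 a_n at x^n.
Matching x^n: (n+2)(n+1) a_{n+2} + (-3n - 7) a_n = 0.
Thus a_{n+2} = (3n + 7) / ((n+1)(n+2)) * a_n.

Check with a_0 = 3, a_1 = -1 (apply the recurrence for n = 0, 1, 2, 3): a_0 = 3, a_1 = -1, a_2 = 21/2, a_3 = -5/3, a_4 = 91/8, a_5 = -4/3.

a_(n+2) = (3n + 7) / ((n+1)(n+2)) * a_n; check: a_0 = 3, a_1 = -1, a_2 = 21/2, a_3 = -5/3, a_4 = 91/8, a_5 = -4/3
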